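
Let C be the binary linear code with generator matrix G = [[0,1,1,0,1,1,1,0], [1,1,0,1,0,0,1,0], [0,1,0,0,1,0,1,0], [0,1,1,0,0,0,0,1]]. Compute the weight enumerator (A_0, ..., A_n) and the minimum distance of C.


Weight distribution: A_0 = 1, A_2 = 1, A_3 = 4, A_4 = 3, A_5 = 4, A_6 = 3. Minimum distance d = 2.

Enumerate all 2^4 = 16 messages m ∈ F_2^4.
For each, compute codeword c = mG in F_2^8, then tally its weight.
  m = 0000 → c = 00000000, weight = 0.
  m = 1000 → c = 01101110, weight = 5.
  m = 0100 → c = 11010010, weight = 4.
  m = 1100 → c = 10111100, weight = 5.
  m = 0010 → c = 01001010, weight = 3.
  m = 1010 → c = 00100100, weight = 2.
  m = 0110 → c = 10011000, weight = 3.
  m = 1110 → c = 11110110, weight = 6.
  m = 0001 → c = 01100001, weight = 3.
  m = 1001 → c = 00001111, weight = 4.
  m = 0101 → c = 10110011, weight = 5.
  m = 1101 → c = 11011101, weight = 6.
  m = 0011 → c = 00101011, weight = 4.
  m = 1011 → c = 01000101, weight = 3.
  m = 0111 → c = 11111001, weight = 6.
  m = 1111 → c = 10010111, weight = 5.
Tally weights:
  weight 0: 1 codewords.
  weight 2: 1 codewords.
  weight 3: 4 codewords.
  weight 4: 3 codewords.
  weight 5: 4 codewords.
  weight 6: 3 codewords.
Minimum distance d = smallest w > 0 with A_w > 0 = 2.
Sanity: Σ A_w = 16 = 2^4 = 16 ✓.


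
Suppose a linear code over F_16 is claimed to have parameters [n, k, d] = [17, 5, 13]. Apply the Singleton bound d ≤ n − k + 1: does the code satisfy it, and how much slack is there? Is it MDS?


Singleton RHS = n − k + 1 = 13, slack = 0, bound satisfied, MDS.

Singleton bound: d ≤ n − k + 1.
Here n = 17, k = 5, so n − k + 1 = 13.
Given d = 13, check d ≤ 13: YES.
Slack = (n − k + 1) − d = 0.
The code is MDS (slack = 0).
Description: the claimed parameters are [17, 5, 13]_16; such a code would be MDS (meets Singleton bound).


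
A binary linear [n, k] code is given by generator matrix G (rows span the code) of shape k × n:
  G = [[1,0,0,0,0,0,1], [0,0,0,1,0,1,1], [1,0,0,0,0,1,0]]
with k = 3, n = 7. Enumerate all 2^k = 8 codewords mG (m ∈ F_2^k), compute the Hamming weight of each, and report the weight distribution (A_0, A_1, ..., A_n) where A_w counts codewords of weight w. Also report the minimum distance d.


Weight distribution: A_0 = 1, A_1 = 1, A_2 = 3, A_3 = 3. Minimum distance d = 1.

Enumerate all 2^3 = 8 messages m ∈ F_2^3.
For each, compute codeword c = mG in F_2^7, then tally its weight.
  m = 000 → c = 0000000, weight = 0.
  m = 100 → c = 1000001, weight = 2.
  m = 010 → c = 0001011, weight = 3.
  m = 110 → c = 1001010, weight = 3.
  m = 001 → c = 1000010, weight = 2.
  m = 101 → c = 0000011, weight = 2.
  m = 011 → c = 1001001, weight = 3.
  m = 111 → c = 0001000, weight = 1.
Tally weights:
  weight 0: 1 codewords.
  weight 1: 1 codewords.
  weight 2: 3 codewords.
  weight 3: 3 codewords.
Minimum distance d = smallest w > 0 with A_w > 0 = 1.
Sanity: Σ A_w = 8 = 2^3 = 8 ✓.


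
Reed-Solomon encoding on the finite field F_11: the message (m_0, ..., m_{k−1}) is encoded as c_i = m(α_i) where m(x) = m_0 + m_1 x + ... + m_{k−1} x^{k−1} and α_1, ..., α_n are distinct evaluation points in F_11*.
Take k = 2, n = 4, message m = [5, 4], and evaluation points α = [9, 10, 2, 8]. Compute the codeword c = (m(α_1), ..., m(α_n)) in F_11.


c = [8, 1, 2, 4]

Message polynomial: m(x) = 5 + 4·x (mod 11).
For each evaluation point α_i, compute m(α_i) mod 11:
  α_1 = 9: Horner steps 4 → 8, so m(9) = 8.
  α_2 = 10: Horner steps 4 → 1, so m(10) = 1.
  α_3 = 2: Horner steps 4 → 2, so m(2) = 2.
  α_4 = 8: Horner steps 4 → 4, so m(8) = 4.
Codeword c = [8, 1, 2, 4] ∈ F_11^4.


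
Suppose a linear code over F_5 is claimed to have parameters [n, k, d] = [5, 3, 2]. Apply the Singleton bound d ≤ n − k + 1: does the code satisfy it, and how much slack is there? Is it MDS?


Singleton RHS = n − k + 1 = 3, slack = 1, bound satisfied, not MDS.

Singleton bound: d ≤ n − k + 1.
Here n = 5, k = 3, so n − k + 1 = 3.
Given d = 2, check d ≤ 3: YES.
Slack = (n − k + 1) − d = 1.
The code is NOT MDS (slack = 1 > 0).
Description: the claimed parameters are [5, 3, 2]_5; such a code would be non-MDS.


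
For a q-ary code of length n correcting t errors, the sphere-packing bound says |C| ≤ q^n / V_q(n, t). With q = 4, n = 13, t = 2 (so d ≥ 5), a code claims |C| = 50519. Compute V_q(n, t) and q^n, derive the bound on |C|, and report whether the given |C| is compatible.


V_q(n, t) = 742, q^n = 67108864, Hamming bound = 90443, |C| = 50519 ≤ bound (satisfied).

Step 1: Compute V_q(n, t) = Σ_{j=0}^2 C(n, j) (q−1)^j.
  j = 0: C(13,0)·(3)^0 = 1·1 = 1.
  j = 1: C(13,1)·(3)^1 = 13·3 = 39.
  j = 2: C(13,2)·(3)^2 = 78·9 = 702.
  V_q(n, t) = 1 + 39 + 702 = 742.
Step 2: q^n = 4^13 = 67108864.
Step 3: Hamming bound ⌊q^n / V_q(n,t)⌋ = ⌊67108864/742⌋ = 90443.
Step 4: Compare |C| = 50519 to 90443: satisfied.
The claimed |C| lies below the Hamming bound.


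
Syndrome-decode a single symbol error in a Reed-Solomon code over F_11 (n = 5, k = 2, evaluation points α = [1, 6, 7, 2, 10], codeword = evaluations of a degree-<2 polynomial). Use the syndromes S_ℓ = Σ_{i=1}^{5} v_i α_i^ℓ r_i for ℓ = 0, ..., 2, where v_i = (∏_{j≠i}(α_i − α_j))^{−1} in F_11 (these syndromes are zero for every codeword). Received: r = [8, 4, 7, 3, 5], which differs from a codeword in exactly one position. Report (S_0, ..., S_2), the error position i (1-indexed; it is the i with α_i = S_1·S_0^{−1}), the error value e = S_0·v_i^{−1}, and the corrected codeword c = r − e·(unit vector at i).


S = (5, 5, 5), error at position 1, error magnitude e = 8, c = [0, 4, 7, 3, 5].

Step 1: column multipliers v_i = (∏_{j≠i}(α_i − α_j))^{−1} mod 11.
  i = 1 (α = 1): (1−6)(1−7)(1−2)(1−10) = (−5)·(−6)·(−1)·(−9) = 270 ≡ 6, so v_1 = 6^{−1} = 2 (mod 11).
  i = 2 (α = 6): (6−1)(6−7)(6−2)(6−10) = 5·(−1)·4·(−4) = 80 ≡ 3, so v_2 = 3^{−1} = 4 (mod 11).
  i = 3 (α = 7): (7−1)(7−6)(7−2)(7−10) = 6·1·5·(−3) = −90 ≡ 9, so v_3 = 9^{−1} = 5 (mod 11).
  i = 4 (α = 2): (2−1)(2−6)(2−7)(2−10) = 1·(−4)·(−5)·(−8) = −160 ≡ 5, so v_4 = 5^{−1} = 9 (mod 11).
  i = 5 (α = 10): (10−1)(10−6)(10−7)(10−2) = 9·4·3·8 = 864 ≡ 6, so v_5 = 6^{−1} = 2 (mod 11).
  v = [2, 4, 5, 9, 2].
Step 2: syndromes of r = [8, 4, 7, 3, 5] (all sums mod 11).
  S_0 = Σ v_i r_i = 2·8 + 4·4 + 5·7 + 9·3 + 2·5 = 104 ≡ 5.
  S_1 = Σ v_i α_i r_i = 2·1·8 + 4·6·4 + 5·7·7 + 9·2·3 + 2·10·5 = 511 ≡ 5.
  α_i^2 mod 11 = [1, 3, 5, 4, 1].
  S_2 = Σ v_i α_i^2 r_i = 2·1·8 + 4·3·4 + 5·5·7 + 9·4·3 + 2·1·5 = 357 ≡ 5.
  S = (5, 5, 5) ≠ 0, so r is not a codeword (an error is present).
Step 3: locate the error. For a single error e at position i, S_ℓ = v_i·e·α_i^ℓ, so α_err = S_1/S_0.
  S_0^{−1} = 5^{−1} = 9 (mod 11), so α_err = 5·9 = 45 ≡ 1 = α_1. Error position i = 1.
  Consistency check: S_2/S_1 = 5·9 = 45 ≡ 1 = α_err ✓ (single-error assumption holds).
Step 4: error magnitude e = S_0/v_1 = S_0·∏_{j≠1}(α_1 − α_j) = 5·6 = 30 ≡ 8 (mod 11).
Step 5: correct position 1: c_1 = r_1 − e = 8 − 8 ≡ 0 (mod 11). Hence c = [0, 4, 7, 3, 5].
  Check: interpolating c through the α_i gives m(x) = 8 + 3·x (degree < 2) with m(α_i) = c_i for every i, so c is indeed a codeword.


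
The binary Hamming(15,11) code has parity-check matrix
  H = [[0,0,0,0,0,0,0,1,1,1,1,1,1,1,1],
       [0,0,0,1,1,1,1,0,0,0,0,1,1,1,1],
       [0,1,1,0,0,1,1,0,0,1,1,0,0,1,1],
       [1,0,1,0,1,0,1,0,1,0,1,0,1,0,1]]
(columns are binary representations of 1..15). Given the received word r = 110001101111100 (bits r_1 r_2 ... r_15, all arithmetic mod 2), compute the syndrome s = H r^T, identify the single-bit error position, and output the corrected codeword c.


s = (1, 0, 1, 1)^T, error position = 11, corrected codeword c = 110001101101100

Compute s = H r^T mod 2 one row at a time:
  s_1 = 0 + 1 + 1 + 1 + 1 + 1 + 0 + 0 = 5 ≡ 1 (mod 2).
  s_2 = 0 + 0 + 1 + 1 + 1 + 1 + 0 + 0 = 4 ≡ 0 (mod 2).
  s_3 = 1 + 0 + 1 + 1 + 1 + 1 + 0 + 0 = 5 ≡ 1 (mod 2).
  s_4 = 1 + 0 + 0 + 1 + 1 + 1 + 1 + 0 = 5 ≡ 1 (mod 2).
s = (1, 0, 1, 1)^T — this equals column 11 of H (binary 1011), so error is at position 11.
Correct: flip bit 11 of r = 110001101111100 to get c = 110001101101100.


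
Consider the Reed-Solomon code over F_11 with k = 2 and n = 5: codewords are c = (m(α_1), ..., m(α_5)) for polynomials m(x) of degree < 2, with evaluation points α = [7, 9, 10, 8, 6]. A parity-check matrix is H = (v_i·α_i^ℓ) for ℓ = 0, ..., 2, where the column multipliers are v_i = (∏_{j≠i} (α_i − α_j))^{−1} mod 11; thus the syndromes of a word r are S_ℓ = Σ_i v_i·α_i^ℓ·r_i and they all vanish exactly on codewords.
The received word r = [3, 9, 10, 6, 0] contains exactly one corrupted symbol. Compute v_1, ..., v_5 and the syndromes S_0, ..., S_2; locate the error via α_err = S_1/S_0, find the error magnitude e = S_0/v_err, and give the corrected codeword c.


S = (10, 1, 10), error at position 3, error magnitude e = 9, c = [3, 9, 1, 6, 0].

Step 1: column multipliers v_i = (∏_{j≠i}(α_i − α_j))^{−1} mod 11.
  i = 1 (α = 7): (7−9)(7−10)(7−8)(7−6) = (−2)·(−3)·(−1)·1 = −6 ≡ 5, so v_1 = 5^{−1} = 9 (mod 11).
  i = 2 (α = 9): (9−7)(9−10)(9−8)(9−6) = 2·(−1)·1·3 = −6 ≡ 5, so v_2 = 5^{−1} = 9 (mod 11).
  i = 3 (α = 10): (10−7)(10−9)(10−8)(10−6) = 3·1·2·4 = 24 ≡ 2, so v_3 = 2^{−1} = 6 (mod 11).
  i = 4 (α = 8): (8−7)(8−9)(8−10)(8−6) = 1·(−1)·(−2)·2 = 4 ≡ 4, so v_4 = 4^{−1} = 3 (mod 11).
  i = 5 (α = 6): (6−7)(6−9)(6−10)(6−8) = (−1)·(−3)·(−4)·(−2) = 24 ≡ 2, so v_5 = 2^{−1} = 6 (mod 11).
  v = [9, 9, 6, 3, 6].
Step 2: syndromes of r = [3, 9, 10, 6, 0] (all sums mod 11).
  S_0 = Σ v_i r_i = 9·3 + 9·9 + 6·10 + 3·6 + 6·0 = 186 ≡ 10.
  S_1 = Σ v_i α_i r_i = 9·7·3 + 9·9·9 + 6·10·10 + 3·8·6 + 6·6·0 = 1662 ≡ 1.
  α_i^2 mod 11 = [5, 4, 1, 9, 3].
  S_2 = Σ v_i α_i^2 r_i = 9·5·3 + 9·4·9 + 6·1·10 + 3·9·6 + 6·3·0 = 681 ≡ 10.
  S = (10, 1, 10) ≠ 0, so r is not a codeword (an error is present).
Step 3: locate the error. For a single error e at position i, S_ℓ = v_i·e·α_i^ℓ, so α_err = S_1/S_0.
  S_0^{−1} = 10^{−1} = 10 (mod 11), so α_err = 1·10 = 10 ≡ 10 = α_3. Error position i = 3.
  Consistency check: S_2/S_1 = 10·1 = 10 ≡ 10 = α_err ✓ (single-error assumption holds).
Step 4: error magnitude e = S_0/v_3 = S_0·∏_{j≠3}(α_3 − α_j) = 10·2 = 20 ≡ 9 (mod 11).
Step 5: correct position 3: c_3 = r_3 − e = 10 − 9 ≡ 1 (mod 11). Hence c = [3, 9, 1, 6, 0].
  Check: interpolating c through the α_i gives m(x) = 4 + 3·x (degree < 2) with m(α_i) = c_i for every i, so c is indeed a codeword.


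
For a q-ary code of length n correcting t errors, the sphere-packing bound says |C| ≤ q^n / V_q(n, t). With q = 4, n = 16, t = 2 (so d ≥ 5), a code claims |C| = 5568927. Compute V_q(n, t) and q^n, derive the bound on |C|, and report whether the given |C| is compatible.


V_q(n, t) = 1129, q^n = 4294967296, Hamming bound = 3804222, |C| = 5568927 > bound (violated).

Step 1: Compute V_q(n, t) = Σ_{j=0}^2 C(n, j) (q−1)^j.
  j = 0: C(16,0)·(3)^0 = 1·1 = 1.
  j = 1: C(16,1)·(3)^1 = 16·3 = 48.
  j = 2: C(16,2)·(3)^2 = 120·9 = 1080.
  V_q(n, t) = 1 + 48 + 1080 = 1129.
Step 2: q^n = 4^16 = 4294967296.
Step 3: Hamming bound ⌊q^n / V_q(n,t)⌋ = ⌊4294967296/1129⌋ = 3804222.
Step 4: Compare |C| = 5568927 to 3804222: violated.
The claimed |C| lies above the Hamming bound, so no 4-ary code of length 16 with d ≥ 5 can have 5568927 codewords.


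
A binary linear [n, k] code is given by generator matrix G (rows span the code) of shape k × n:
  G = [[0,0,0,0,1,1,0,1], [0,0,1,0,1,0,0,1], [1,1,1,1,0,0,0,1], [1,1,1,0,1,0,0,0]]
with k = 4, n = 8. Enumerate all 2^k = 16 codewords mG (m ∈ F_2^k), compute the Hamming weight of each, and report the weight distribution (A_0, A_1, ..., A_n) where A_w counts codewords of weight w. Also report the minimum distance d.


Weight distribution: A_0 = 1, A_2 = 3, A_3 = 4, A_4 = 3, A_5 = 4, A_6 = 1. Minimum distance d = 2.

Enumerate all 2^4 = 16 messages m ∈ F_2^4.
For each, compute codeword c = mG in F_2^8, then tally its weight.
  m = 0000 → c = 00000000, weight = 0.
  m = 1000 → c = 00001101, weight = 3.
  m = 0100 → c = 00101001, weight = 3.
  m = 1100 → c = 00100100, weight = 2.
  m = 0010 → c = 11110001, weight = 5.
  m = 1010 → c = 11111100, weight = 6.
  m = 0110 → c = 11011000, weight = 4.
  m = 1110 → c = 11010101, weight = 5.
  m = 0001 → c = 11101000, weight = 4.
  m = 1001 → c = 11100101, weight = 5.
  m = 0101 → c = 11000001, weight = 3.
  m = 1101 → c = 11001100, weight = 4.
  m = 0011 → c = 00011001, weight = 3.
  m = 1011 → c = 00010100, weight = 2.
  m = 0111 → c = 00110000, weight = 2.
  m = 1111 → c = 00111101, weight = 5.
Tally weights:
  weight 0: 1 codewords.
  weight 2: 3 codewords.
  weight 3: 4 codewords.
  weight 4: 3 codewords.
  weight 5: 4 codewords.
  weight 6: 1 codewords.
Minimum distance d = smallest w > 0 with A_w > 0 = 2.
Sanity: Σ A_w = 16 = 2^4 = 16 ✓.


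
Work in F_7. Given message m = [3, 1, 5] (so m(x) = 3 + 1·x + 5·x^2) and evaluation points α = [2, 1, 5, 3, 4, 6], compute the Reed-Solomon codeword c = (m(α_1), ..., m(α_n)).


c = [4, 2, 0, 2, 3, 0]

Message polynomial: m(x) = 3 + 1·x + 5·x^2 (mod 7).
For each evaluation point α_i, compute m(α_i) mod 7:
  α_1 = 2: Horner steps 5 → 4 → 4, so m(2) = 4.
  α_2 = 1: Horner steps 5 → 6 → 2, so m(1) = 2.
  α_3 = 5: Horner steps 5 → 5 → 0, so m(5) = 0.
  α_4 = 3: Horner steps 5 → 2 → 2, so m(3) = 2.
  α_5 = 4: Horner steps 5 → 0 → 3, so m(4) = 3.
  α_6 = 6: Horner steps 5 → 3 → 0, so m(6) = 0.
Codeword c = [4, 2, 0, 2, 3, 0] ∈ F_7^6.


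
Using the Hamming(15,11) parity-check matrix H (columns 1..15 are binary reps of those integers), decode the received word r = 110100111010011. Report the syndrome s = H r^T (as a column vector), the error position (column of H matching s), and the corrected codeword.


s = (1, 0, 1, 1)^T, error position = 11, corrected codeword c = 110100111000011

Compute s = H r^T mod 2 one row at a time:
  s_1 = 1 + 1 + 0 + 1 + 0 + 0 + 1 + 1 = 5 ≡ 1 (mod 2).
  s_2 = 1 + 0 + 0 + 1 + 0 + 0 + 1 + 1 = 4 ≡ 0 (mod 2).
  s_3 = 1 + 0 + 0 + 1 + 0 + 1 + 1 + 1 = 5 ≡ 1 (mod 2).
  s_4 = 1 + 0 + 0 + 1 + 1 + 1 + 0 + 1 = 5 ≡ 1 (mod 2).
s = (1, 0, 1, 1)^T — this equals column 11 of H (binary 1011), so error is at position 11.
Correct: flip bit 11 of r = 110100111010011 to get c = 110100111000011.


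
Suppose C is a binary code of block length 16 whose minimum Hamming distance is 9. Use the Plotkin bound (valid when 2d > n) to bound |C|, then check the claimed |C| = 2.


Plotkin bound M ≤ 8; given |C| = 2 ≤ bound (satisfied).

Check applicability: 2d = 18, n = 16.
2d − n = 2 > 0, so Plotkin applies.
Compute d/(2d−n) = 9/2 ≈ 4.5000.
⌊d/(2d−n)⌋ = 4.
Plotkin bound: M ≤ 2·4 = 8.
Given |C| = 2, check: satisfied.
This |C| is below the Plotkin bound.


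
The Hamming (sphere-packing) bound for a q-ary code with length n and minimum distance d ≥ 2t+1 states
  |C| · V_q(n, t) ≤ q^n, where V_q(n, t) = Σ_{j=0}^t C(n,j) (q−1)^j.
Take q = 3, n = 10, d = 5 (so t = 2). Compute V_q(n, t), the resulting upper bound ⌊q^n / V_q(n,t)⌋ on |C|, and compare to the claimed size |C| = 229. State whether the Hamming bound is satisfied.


V_q(n, t) = 201, q^n = 59049, Hamming bound = 293, |C| = 229 ≤ bound (satisfied).

Step 1: Compute V_q(n, t) = Σ_{j=0}^2 C(n, j) (q−1)^j.
  j = 0: C(10,0)·(2)^0 = 1·1 = 1.
  j = 1: C(10,1)·(2)^1 = 10·2 = 20.
  j = 2: C(10,2)·(2)^2 = 45·4 = 180.
  V_q(n, t) = 1 + 20 + 180 = 201.
Step 2: q^n = 3^10 = 59049.
Step 3: Hamming bound ⌊q^n / V_q(n,t)⌋ = ⌊59049/201⌋ = 293.
Step 4: Compare |C| = 229 to 293: satisfied.
The claimed |C| lies below the Hamming bound.


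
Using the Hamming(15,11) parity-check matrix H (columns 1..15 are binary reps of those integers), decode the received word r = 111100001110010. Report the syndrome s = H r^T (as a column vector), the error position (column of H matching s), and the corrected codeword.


s = (0, 0, 1, 0)^T, error position = 2, corrected codeword c = 101100001110010

Compute s = H r^T mod 2 one row at a time:
  s_1 = 0 + 1 + 1 + 1 + 0 + 0 + 1 + 0 = 4 ≡ 0 (mod 2).
  s_2 = 1 + 0 + 0 + 0 + 0 + 0 + 1 + 0 = 2 ≡ 0 (mod 2).
  s_3 = 1 + 1 + 0 + 0 + 1 + 1 + 1 + 0 = 5 ≡ 1 (mod 2).
  s_4 = 1 + 1 + 0 + 0 + 1 + 1 + 0 + 0 = 4 ≡ 0 (mod 2).
s = (0, 0, 1, 0)^T — this equals column 2 of H (binary 0010), so error is at position 2.
Correct: flip bit 2 of r = 111100001110010 to get c = 101100001110010.


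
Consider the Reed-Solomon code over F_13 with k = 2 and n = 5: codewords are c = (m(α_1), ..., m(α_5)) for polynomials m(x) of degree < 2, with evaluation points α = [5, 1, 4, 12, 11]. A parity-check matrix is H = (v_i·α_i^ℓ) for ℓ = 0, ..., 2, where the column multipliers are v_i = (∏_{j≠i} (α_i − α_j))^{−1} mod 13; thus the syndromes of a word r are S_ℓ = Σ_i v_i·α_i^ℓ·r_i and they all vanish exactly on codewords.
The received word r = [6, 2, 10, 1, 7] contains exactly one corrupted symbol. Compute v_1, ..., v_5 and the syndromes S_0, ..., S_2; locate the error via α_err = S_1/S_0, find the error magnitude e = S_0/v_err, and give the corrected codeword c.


S = (11, 3, 2), error at position 1, error magnitude e = 2, c = [4, 2, 10, 1, 7].

Step 1: column multipliers v_i = (∏_{j≠i}(α_i − α_j))^{−1} mod 13.
  i = 1 (α = 5): (5−1)(5−4)(5−12)(5−11) = 4·1·(−7)·(−6) = 168 ≡ 12, so v_1 = 12^{−1} = 12 (mod 13).
  i = 2 (α = 1): (1−5)(1−4)(1−12)(1−11) = (−4)·(−3)·(−11)·(−10) = 1320 ≡ 7, so v_2 = 7^{−1} = 2 (mod 13).
  i = 3 (α = 4): (4−5)(4−1)(4−12)(4−11) = (−1)·3·(−8)·(−7) = −168 ≡ 1, so v_3 = 1^{−1} = 1 (mod 13).
  i = 4 (α = 12): (12−5)(12−1)(12−4)(12−11) = 7·11·8·1 = 616 ≡ 5, so v_4 = 5^{−1} = 8 (mod 13).
  i = 5 (α = 11): (11−5)(11−1)(11−4)(11−12) = 6·10·7·(−1) = −420 ≡ 9, so v_5 = 9^{−1} = 3 (mod 13).
  v = [12, 2, 1, 8, 3].
Step 2: syndromes of r = [6, 2, 10, 1, 7] (all sums mod 13).
  S_0 = Σ v_i r_i = 12·6 + 2·2 + 1·10 + 8·1 + 3·7 = 115 ≡ 11.
  S_1 = Σ v_i α_i r_i = 12·5·6 + 2·1·2 + 1·4·10 + 8·12·1 + 3·11·7 = 731 ≡ 3.
  α_i^2 mod 13 = [12, 1, 3, 1, 4].
  S_2 = Σ v_i α_i^2 r_i = 12·12·6 + 2·1·2 + 1·3·10 + 8·1·1 + 3·4·7 = 990 ≡ 2.
  S = (11, 3, 2) ≠ 0, so r is not a codeword (an error is present).
Step 3: locate the error. For a single error e at position i, S_ℓ = v_i·e·α_i^ℓ, so α_err = S_1/S_0.
  S_0^{−1} = 11^{−1} = 6 (mod 13), so α_err = 3·6 = 18 ≡ 5 = α_1. Error position i = 1.
  Consistency check: S_2/S_1 = 2·9 = 18 ≡ 5 = α_err ✓ (single-error assumption holds).
Step 4: error magnitude e = S_0/v_1 = S_0·∏_{j≠1}(α_1 − α_j) = 11·12 = 132 ≡ 2 (mod 13).
Step 5: correct position 1: c_1 = r_1 − e = 6 − 2 ≡ 4 (mod 13). Hence c = [4, 2, 10, 1, 7].
  Check: interpolating c through the α_i gives m(x) = 8 + 7·x (degree < 2) with m(α_i) = c_i for every i, so c is indeed a codeword.


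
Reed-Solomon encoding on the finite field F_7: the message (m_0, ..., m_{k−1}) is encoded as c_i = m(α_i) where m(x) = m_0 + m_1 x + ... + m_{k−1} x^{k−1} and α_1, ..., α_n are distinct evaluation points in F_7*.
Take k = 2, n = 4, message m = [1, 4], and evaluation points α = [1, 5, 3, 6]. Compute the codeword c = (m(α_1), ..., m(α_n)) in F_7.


c = [5, 0, 6, 4]

Message polynomial: m(x) = 1 + 4·x (mod 7).
For each evaluation point α_i, compute m(α_i) mod 7:
  α_1 = 1: Horner steps 4 → 5, so m(1) = 5.
  α_2 = 5: Horner steps 4 → 0, so m(5) = 0.
  α_3 = 3: Horner steps 4 → 6, so m(3) = 6.
  α_4 = 6: Horner steps 4 → 4, so m(6) = 4.
Codeword c = [5, 0, 6, 4] ∈ F_7^4.


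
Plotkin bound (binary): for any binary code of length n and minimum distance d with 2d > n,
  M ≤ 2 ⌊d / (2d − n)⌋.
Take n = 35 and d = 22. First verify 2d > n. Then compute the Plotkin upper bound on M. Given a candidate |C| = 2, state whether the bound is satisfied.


Plotkin bound M ≤ 4; given |C| = 2 ≤ bound (satisfied).

Check applicability: 2d = 44, n = 35.
2d − n = 9 > 0, so Plotkin applies.
Compute d/(2d−n) = 22/9 ≈ 2.4444.
⌊d/(2d−n)⌋ = 2.
Plotkin bound: M ≤ 2·2 = 4.
Given |C| = 2, check: satisfied.
This |C| is below the Plotkin bound.


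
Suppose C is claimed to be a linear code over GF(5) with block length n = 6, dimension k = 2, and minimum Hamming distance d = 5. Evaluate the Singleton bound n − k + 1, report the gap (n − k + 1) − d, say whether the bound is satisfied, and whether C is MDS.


Singleton RHS = n − k + 1 = 5, slack = 0, bound satisfied, MDS.

Singleton bound: d ≤ n − k + 1.
Here n = 6, k = 2, so n − k + 1 = 5.
Given d = 5, check d ≤ 5: YES.
Slack = (n − k + 1) − d = 0.
The code is MDS (slack = 0).
Description: the claimed parameters are [6, 2, 5]_5; such a code would be MDS (meets Singleton bound).


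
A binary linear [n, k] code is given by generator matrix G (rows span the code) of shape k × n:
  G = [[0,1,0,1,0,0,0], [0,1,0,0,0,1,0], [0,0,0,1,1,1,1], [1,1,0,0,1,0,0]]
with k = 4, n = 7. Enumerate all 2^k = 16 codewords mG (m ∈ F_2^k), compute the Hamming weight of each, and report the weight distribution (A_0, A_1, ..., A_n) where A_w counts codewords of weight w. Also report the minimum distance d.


Weight distribution: A_0 = 1, A_2 = 4, A_3 = 6, A_4 = 3, A_5 = 2. Minimum distance d = 2.

Enumerate all 2^4 = 16 messages m ∈ F_2^4.
For each, compute codeword c = mG in F_2^7, then tally its weight.
  m = 0000 → c = 0000000, weight = 0.
  m = 1000 → c = 0101000, weight = 2.
  m = 0100 → c = 0100010, weight = 2.
  m = 1100 → c = 0001010, weight = 2.
  m = 0010 → c = 0001111, weight = 4.
  m = 1010 → c = 0100111, weight = 4.
  m = 0110 → c = 0101101, weight = 4.
  m = 1110 → c = 0000101, weight = 2.
  m = 0001 → c = 1100100, weight = 3.
  m = 1001 → c = 1001100, weight = 3.
  m = 0101 → c = 1000110, weight = 3.
  m = 1101 → c = 1101110, weight = 5.
  m = 0011 → c = 1101011, weight = 5.
  m = 1011 → c = 1000011, weight = 3.
  m = 0111 → c = 1001001, weight = 3.
  m = 1111 → c = 1100001, weight = 3.
Tally weights:
  weight 0: 1 codewords.
  weight 2: 4 codewords.
  weight 3: 6 codewords.
  weight 4: 3 codewords.
  weight 5: 2 codewords.
Minimum distance d = smallest w > 0 with A_w > 0 = 2.
Sanity: Σ A_w = 16 = 2^4 = 16 ✓.


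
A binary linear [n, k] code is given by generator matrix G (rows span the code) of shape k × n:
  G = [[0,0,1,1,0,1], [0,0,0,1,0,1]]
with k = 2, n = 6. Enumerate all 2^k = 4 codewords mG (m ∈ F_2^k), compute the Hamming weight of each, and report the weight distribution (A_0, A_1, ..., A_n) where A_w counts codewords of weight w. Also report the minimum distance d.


Weight distribution: A_0 = 1, A_1 = 1, A_2 = 1, A_3 = 1. Minimum distance d = 1.

Enumerate all 2^2 = 4 messages m ∈ F_2^2.
For each, compute codeword c = mG in F_2^6, then tally its weight.
  m = 00 → c = 000000, weight = 0.
  m = 10 → c = 001101, weight = 3.
  m = 01 → c = 000101, weight = 2.
  m = 11 → c = 001000, weight = 1.
Tally weights:
  weight 0: 1 codewords.
  weight 1: 1 codewords.
  weight 2: 1 codewords.
  weight 3: 1 codewords.
Minimum distance d = smallest w > 0 with A_w > 0 = 1.
Sanity: Σ A_w = 4 = 2^2 = 4 ✓.


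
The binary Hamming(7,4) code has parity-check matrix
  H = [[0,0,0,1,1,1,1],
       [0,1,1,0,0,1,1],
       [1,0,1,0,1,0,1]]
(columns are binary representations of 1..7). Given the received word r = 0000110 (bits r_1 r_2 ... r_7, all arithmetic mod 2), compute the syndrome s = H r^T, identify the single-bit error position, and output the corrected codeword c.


s = (0, 1, 1)^T, error position = 3, corrected codeword c = 0010110

Compute s = H r^T mod 2 one row at a time:
  s_1 = 0 + 1 + 1 + 0 = 2 ≡ 0 (mod 2).
  s_2 = 0 + 0 + 1 + 0 = 1 ≡ 1 (mod 2).
  s_3 = 0 + 0 + 1 + 0 = 1 ≡ 1 (mod 2).
s = (0, 1, 1)^T — this equals column 3 of H (binary 011), so error is at position 3.
Correct: flip bit 3 of r = 0000110 to get c = 0010110.


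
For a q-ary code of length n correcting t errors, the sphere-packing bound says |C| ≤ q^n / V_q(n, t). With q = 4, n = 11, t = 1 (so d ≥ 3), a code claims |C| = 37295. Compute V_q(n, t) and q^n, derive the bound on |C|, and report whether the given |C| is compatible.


V_q(n, t) = 34, q^n = 4194304, Hamming bound = 123361, |C| = 37295 ≤ bound (satisfied).

Step 1: Compute V_q(n, t) = Σ_{j=0}^1 C(n, j) (q−1)^j.
  j = 0: C(11,0)·(3)^0 = 1·1 = 1.
  j = 1: C(11,1)·(3)^1 = 11·3 = 33.
  V_q(n, t) = 1 + 33 = 34.
Step 2: q^n = 4^11 = 4194304.
Step 3: Hamming bound ⌊q^n / V_q(n,t)⌋ = ⌊4194304/34⌋ = 123361.
Step 4: Compare |C| = 37295 to 123361: satisfied.
The claimed |C| lies below the Hamming bound.


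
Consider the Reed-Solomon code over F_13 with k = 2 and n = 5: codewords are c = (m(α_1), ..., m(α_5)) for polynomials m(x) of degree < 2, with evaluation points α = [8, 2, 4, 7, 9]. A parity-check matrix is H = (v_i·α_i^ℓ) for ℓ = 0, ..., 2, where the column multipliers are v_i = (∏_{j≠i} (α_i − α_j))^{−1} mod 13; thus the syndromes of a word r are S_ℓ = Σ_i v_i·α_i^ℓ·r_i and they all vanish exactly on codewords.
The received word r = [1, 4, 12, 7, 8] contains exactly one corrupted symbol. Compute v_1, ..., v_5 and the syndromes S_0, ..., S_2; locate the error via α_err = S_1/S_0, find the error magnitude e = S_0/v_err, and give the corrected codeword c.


S = (8, 3, 6), error at position 2, error magnitude e = 6, c = [1, 11, 12, 7, 8].

Step 1: column multipliers v_i = (∏_{j≠i}(α_i − α_j))^{−1} mod 13.
  i = 1 (α = 8): (8−2)(8−4)(8−7)(8−9) = 6·4·1·(−1) = −24 ≡ 2, so v_1 = 2^{−1} = 7 (mod 13).
  i = 2 (α = 2): (2−8)(2−4)(2−7)(2−9) = (−6)·(−2)·(−5)·(−7) = 420 ≡ 4, so v_2 = 4^{−1} = 10 (mod 13).
  i = 3 (α = 4): (4−8)(4−2)(4−7)(4−9) = (−4)·2·(−3)·(−5) = −120 ≡ 10, so v_3 = 10^{−1} = 4 (mod 13).
  i = 4 (α = 7): (7−8)(7−2)(7−4)(7−9) = (−1)·5·3·(−2) = 30 ≡ 4, so v_4 = 4^{−1} = 10 (mod 13).
  i = 5 (α = 9): (9−8)(9−2)(9−4)(9−7) = 1·7·5·2 = 70 ≡ 5, so v_5 = 5^{−1} = 8 (mod 13).
  v = [7, 10, 4, 10, 8].
Step 2: syndromes of r = [1, 4, 12, 7, 8] (all sums mod 13).
  S_0 = Σ v_i r_i = 7·1 + 10·4 + 4·12 + 10·7 + 8·8 = 229 ≡ 8.
  S_1 = Σ v_i α_i r_i = 7·8·1 + 10·2·4 + 4·4·12 + 10·7·7 + 8·9·8 = 1394 ≡ 3.
  α_i^2 mod 13 = [12, 4, 3, 10, 3].
  S_2 = Σ v_i α_i^2 r_i = 7·12·1 + 10·4·4 + 4·3·12 + 10·10·7 + 8·3·8 = 1280 ≡ 6.
  S = (8, 3, 6) ≠ 0, so r is not a codeword (an error is present).
Step 3: locate the error. For a single error e at position i, S_ℓ = v_i·e·α_i^ℓ, so α_err = S_1/S_0.
  S_0^{−1} = 8^{−1} = 5 (mod 13), so α_err = 3·5 = 15 ≡ 2 = α_2. Error position i = 2.
  Consistency check: S_2/S_1 = 6·9 = 54 ≡ 2 = α_err ✓ (single-error assumption holds).
Step 4: error magnitude e = S_0/v_2 = S_0·∏_{j≠2}(α_2 − α_j) = 8·4 = 32 ≡ 6 (mod 13).
Step 5: correct position 2: c_2 = r_2 − e = 4 − 6 ≡ 11 (mod 13). Hence c = [1, 11, 12, 7, 8].
  Check: interpolating c through the α_i gives m(x) = 10 + 7·x (degree < 2) with m(α_i) = c_i for every i, so c is indeed a codeword.


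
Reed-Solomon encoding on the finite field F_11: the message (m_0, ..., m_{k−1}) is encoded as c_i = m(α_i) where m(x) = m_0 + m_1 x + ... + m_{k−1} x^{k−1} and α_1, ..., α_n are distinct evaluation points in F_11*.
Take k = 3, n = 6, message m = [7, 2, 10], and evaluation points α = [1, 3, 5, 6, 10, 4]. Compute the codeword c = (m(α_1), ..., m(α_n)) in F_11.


c = [8, 4, 3, 5, 4, 10]

Message polynomial: m(x) = 7 + 2·x + 10·x^2 (mod 11).
For each evaluation point α_i, compute m(α_i) mod 11:
  α_1 = 1: Horner steps 10 → 1 → 8, so m(1) = 8.
  α_2 = 3: Horner steps 10 → 10 → 4, so m(3) = 4.
  α_3 = 5: Horner steps 10 → 8 → 3, so m(5) = 3.
  α_4 = 6: Horner steps 10 → 7 → 5, so m(6) = 5.
  α_5 = 10: Horner steps 10 → 3 → 4, so m(10) = 4.
  α_6 = 4: Horner steps 10 → 9 → 10, so m(4) = 10.
Codeword c = [8, 4, 3, 5, 4, 10] ∈ F_11^6.


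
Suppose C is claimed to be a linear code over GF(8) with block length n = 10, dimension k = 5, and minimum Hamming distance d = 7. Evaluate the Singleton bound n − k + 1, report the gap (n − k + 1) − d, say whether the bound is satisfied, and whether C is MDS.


Singleton RHS = n − k + 1 = 6, slack = -1, bound violated (no such code; not MDS).

Singleton bound: d ≤ n − k + 1.
Here n = 10, k = 5, so n − k + 1 = 6.
Given d = 7, check d ≤ 6: NO.
Slack = (n − k + 1) − d = -1.
The slack is negative: d = 7 exceeds n − k + 1 = 6 by 1, so the Singleton bound is violated and no linear [10, 5, 7]_8 code can exist. In particular it is not MDS (MDS requires d = n − k + 1 exactly).
Description: the claimed parameters are [10, 5, 7]_8; such a code would be impossible (violates the Singleton bound).


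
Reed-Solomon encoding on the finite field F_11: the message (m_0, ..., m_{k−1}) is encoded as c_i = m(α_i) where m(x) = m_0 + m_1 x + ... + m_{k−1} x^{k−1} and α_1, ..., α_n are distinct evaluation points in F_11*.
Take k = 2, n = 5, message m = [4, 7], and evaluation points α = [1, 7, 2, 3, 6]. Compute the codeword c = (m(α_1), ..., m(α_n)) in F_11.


c = [0, 9, 7, 3, 2]

Message polynomial: m(x) = 4 + 7·x (mod 11).
For each evaluation point α_i, compute m(α_i) mod 11:
  α_1 = 1: Horner steps 7 → 0, so m(1) = 0.
  α_2 = 7: Horner steps 7 → 9, so m(7) = 9.
  α_3 = 2: Horner steps 7 → 7, so m(2) = 7.
  α_4 = 3: Horner steps 7 → 3, so m(3) = 3.
  α_5 = 6: Horner steps 7 → 2, so m(6) = 2.
Codeword c = [0, 9, 7, 3, 2] ∈ F_11^5.


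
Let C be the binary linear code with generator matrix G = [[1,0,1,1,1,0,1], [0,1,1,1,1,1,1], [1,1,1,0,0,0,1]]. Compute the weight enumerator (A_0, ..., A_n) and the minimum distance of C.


Weight distribution: A_0 = 1, A_3 = 3, A_4 = 2, A_5 = 1, A_6 = 1. Minimum distance d = 3.

Enumerate all 2^3 = 8 messages m ∈ F_2^3.
For each, compute codeword c = mG in F_2^7, then tally its weight.
  m = 000 → c = 0000000, weight = 0.
  m = 100 → c = 1011101, weight = 5.
  m = 010 → c = 0111111, weight = 6.
  m = 110 → c = 1100010, weight = 3.
  m = 001 → c = 1110001, weight = 4.
  m = 101 → c = 0101100, weight = 3.
  m = 011 → c = 1001110, weight = 4.
  m = 111 → c = 0010011, weight = 3.
Tally weights:
  weight 0: 1 codewords.
  weight 3: 3 codewords.
  weight 4: 2 codewords.
  weight 5: 1 codewords.
  weight 6: 1 codewords.
Minimum distance d = smallest w > 0 with A_w > 0 = 3.
Sanity: Σ A_w = 8 = 2^3 = 8 ✓.


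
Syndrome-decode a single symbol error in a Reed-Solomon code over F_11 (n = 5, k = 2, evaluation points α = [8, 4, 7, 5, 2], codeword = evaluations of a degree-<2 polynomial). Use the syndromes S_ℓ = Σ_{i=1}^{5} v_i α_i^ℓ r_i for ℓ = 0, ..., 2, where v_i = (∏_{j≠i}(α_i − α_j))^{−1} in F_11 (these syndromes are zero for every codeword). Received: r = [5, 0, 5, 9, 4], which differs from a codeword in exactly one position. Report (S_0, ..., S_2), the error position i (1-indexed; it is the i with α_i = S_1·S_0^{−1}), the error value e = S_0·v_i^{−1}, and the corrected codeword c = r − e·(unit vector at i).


S = (4, 10, 3), error at position 1, error magnitude e = 2, c = [3, 0, 5, 9, 4].

Step 1: column multipliers v_i = (∏_{j≠i}(α_i − α_j))^{−1} mod 11.
  i = 1 (α = 8): (8−4)(8−7)(8−5)(8−2) = 4·1·3·6 = 72 ≡ 6, so v_1 = 6^{−1} = 2 (mod 11).
  i = 2 (α = 4): (4−8)(4−7)(4−5)(4−2) = (−4)·(−3)·(−1)·2 = −24 ≡ 9, so v_2 = 9^{−1} = 5 (mod 11).
  i = 3 (α = 7): (7−8)(7−4)(7−5)(7−2) = (−1)·3·2·5 = −30 ≡ 3, so v_3 = 3^{−1} = 4 (mod 11).
  i = 4 (α = 5): (5−8)(5−4)(5−7)(5−2) = (−3)·1·(−2)·3 = 18 ≡ 7, so v_4 = 7^{−1} = 8 (mod 11).
  i = 5 (α = 2): (2−8)(2−4)(2−7)(2−5) = (−6)·(−2)·(−5)·(−3) = 180 ≡ 4, so v_5 = 4^{−1} = 3 (mod 11).
  v = [2, 5, 4, 8, 3].
Step 2: syndromes of r = [5, 0, 5, 9, 4] (all sums mod 11).
  S_0 = Σ v_i r_i = 2·5 + 5·0 + 4·5 + 8·9 + 3·4 = 114 ≡ 4.
  S_1 = Σ v_i α_i r_i = 2·8·5 + 5·4·0 + 4·7·5 + 8·5·9 + 3·2·4 = 604 ≡ 10.
  α_i^2 mod 11 = [9, 5, 5, 3, 4].
  S_2 = Σ v_i α_i^2 r_i = 2·9·5 + 5·5·0 + 4·5·5 + 8·3·9 + 3·4·4 = 454 ≡ 3.
  S = (4, 10, 3) ≠ 0, so r is not a codeword (an error is present).
Step 3: locate the error. For a single error e at position i, S_ℓ = v_i·e·α_i^ℓ, so α_err = S_1/S_0.
  S_0^{−1} = 4^{−1} = 3 (mod 11), so α_err = 10·3 = 30 ≡ 8 = α_1. Error position i = 1.
  Consistency check: S_2/S_1 = 3·10 = 30 ≡ 8 = α_err ✓ (single-error assumption holds).
Step 4: error magnitude e = S_0/v_1 = S_0·∏_{j≠1}(α_1 − α_j) = 4·6 = 24 ≡ 2 (mod 11).
Step 5: correct position 1: c_1 = r_1 − e = 5 − 2 ≡ 3 (mod 11). Hence c = [3, 0, 5, 9, 4].
  Check: interpolating c through the α_i gives m(x) = 8 + 9·x (degree < 2) with m(α_i) = c_i for every i, so c is indeed a codeword.


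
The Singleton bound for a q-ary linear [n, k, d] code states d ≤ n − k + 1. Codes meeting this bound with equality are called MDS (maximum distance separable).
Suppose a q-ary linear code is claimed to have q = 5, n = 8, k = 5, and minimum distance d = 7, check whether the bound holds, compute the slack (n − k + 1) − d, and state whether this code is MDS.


Singleton RHS = n − k + 1 = 4, slack = -3, bound violated (no such code; not MDS).

Singleton bound: d ≤ n − k + 1.
Here n = 8, k = 5, so n − k + 1 = 4.
Given d = 7, check d ≤ 4: NO.
Slack = (n − k + 1) − d = -3.
The slack is negative: d = 7 exceeds n − k + 1 = 4 by 3, so the Singleton bound is violated and no linear [8, 5, 7]_5 code can exist. In particular it is not MDS (MDS requires d = n − k + 1 exactly).
Description: the claimed parameters are [8, 5, 7]_5; such a code would be impossible (violates the Singleton bound).


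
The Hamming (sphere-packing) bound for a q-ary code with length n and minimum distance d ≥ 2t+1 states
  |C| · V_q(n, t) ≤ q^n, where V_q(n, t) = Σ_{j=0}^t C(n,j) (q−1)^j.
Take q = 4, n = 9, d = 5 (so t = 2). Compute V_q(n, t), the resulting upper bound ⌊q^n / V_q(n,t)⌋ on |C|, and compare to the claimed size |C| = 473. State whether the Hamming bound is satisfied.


V_q(n, t) = 352, q^n = 262144, Hamming bound = 744, |C| = 473 ≤ bound (satisfied).

Step 1: Compute V_q(n, t) = Σ_{j=0}^2 C(n, j) (q−1)^j.
  j = 0: C(9,0)·(3)^0 = 1·1 = 1.
  j = 1: C(9,1)·(3)^1 = 9·3 = 27.
  j = 2: C(9,2)·(3)^2 = 36·9 = 324.
  V_q(n, t) = 1 + 27 + 324 = 352.
Step 2: q^n = 4^9 = 262144.
Step 3: Hamming bound ⌊q^n / V_q(n,t)⌋ = ⌊262144/352⌋ = 744.
Step 4: Compare |C| = 473 to 744: satisfied.
The claimed |C| lies below the Hamming bound.


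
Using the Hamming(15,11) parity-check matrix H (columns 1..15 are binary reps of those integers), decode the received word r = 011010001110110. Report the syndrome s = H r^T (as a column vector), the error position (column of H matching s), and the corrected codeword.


s = (1, 1, 1, 1)^T, error position = 15, corrected codeword c = 011010001110111

Compute s = H r^T mod 2 one row at a time:
  s_1 = 0 + 1 + 1 + 1 + 0 + 1 + 1 + 0 = 5 ≡ 1 (mod 2).
  s_2 = 0 + 1 + 0 + 0 + 0 + 1 + 1 + 0 = 3 ≡ 1 (mod 2).
  s_3 = 1 + 1 + 0 + 0 + 1 + 1 + 1 + 0 = 5 ≡ 1 (mod 2).
  s_4 = 0 + 1 + 1 + 0 + 1 + 1 + 1 + 0 = 5 ≡ 1 (mod 2).
s = (1, 1, 1, 1)^T — this equals column 15 of H (binary 1111), so error is at position 15.
Correct: flip bit 15 of r = 011010001110110 to get c = 011010001110111.


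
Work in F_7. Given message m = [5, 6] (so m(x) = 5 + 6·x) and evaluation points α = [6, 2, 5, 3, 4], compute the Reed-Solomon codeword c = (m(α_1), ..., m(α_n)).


c = [6, 3, 0, 2, 1]

Message polynomial: m(x) = 5 + 6·x (mod 7).
For each evaluation point α_i, compute m(α_i) mod 7:
  α_1 = 6: Horner steps 6 → 6, so m(6) = 6.
  α_2 = 2: Horner steps 6 → 3, so m(2) = 3.
  α_3 = 5: Horner steps 6 → 0, so m(5) = 0.
  α_4 = 3: Horner steps 6 → 2, so m(3) = 2.
  α_5 = 4: Horner steps 6 → 1, so m(4) = 1.
Codeword c = [6, 3, 0, 2, 1] ∈ F_7^5.


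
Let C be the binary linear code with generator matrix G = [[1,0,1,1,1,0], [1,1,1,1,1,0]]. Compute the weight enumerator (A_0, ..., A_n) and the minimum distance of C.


Weight distribution: A_0 = 1, A_1 = 1, A_4 = 1, A_5 = 1. Minimum distance d = 1.

Enumerate all 2^2 = 4 messages m ∈ F_2^2.
For each, compute codeword c = mG in F_2^6, then tally its weight.
  m = 00 → c = 000000, weight = 0.
  m = 10 → c = 101110, weight = 4.
  m = 01 → c = 111110, weight = 5.
  m = 11 → c = 010000, weight = 1.
Tally weights:
  weight 0: 1 codewords.
  weight 1: 1 codewords.
  weight 4: 1 codewords.
  weight 5: 1 codewords.
Minimum distance d = smallest w > 0 with A_w > 0 = 1.
Sanity: Σ A_w = 4 = 2^2 = 4 ✓.


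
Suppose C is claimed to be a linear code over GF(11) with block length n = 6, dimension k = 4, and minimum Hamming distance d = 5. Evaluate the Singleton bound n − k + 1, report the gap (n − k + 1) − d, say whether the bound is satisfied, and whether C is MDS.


Singleton RHS = n − k + 1 = 3, slack = -2, bound violated (no such code; not MDS).

Singleton bound: d ≤ n − k + 1.
Here n = 6, k = 4, so n − k + 1 = 3.
Given d = 5, check d ≤ 3: NO.
Slack = (n − k + 1) − d = -2.
The slack is negative: d = 5 exceeds n − k + 1 = 3 by 2, so the Singleton bound is violated and no linear [6, 4, 5]_11 code can exist. In particular it is not MDS (MDS requires d = n − k + 1 exactly).
Description: the claimed parameters are [6, 4, 5]_11; such a code would be impossible (violates the Singleton bound).


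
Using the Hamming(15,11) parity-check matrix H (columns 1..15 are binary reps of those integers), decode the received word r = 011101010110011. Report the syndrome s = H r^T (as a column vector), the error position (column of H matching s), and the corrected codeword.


s = (1, 0, 1, 1)^T, error position = 11, corrected codeword c = 011101010100011

Compute s = H r^T mod 2 one row at a time:
  s_1 = 1 + 0 + 1 + 1 + 0 + 0 + 1 + 1 = 5 ≡ 1 (mod 2).
  s_2 = 1 + 0 + 1 + 0 + 0 + 0 + 1 + 1 = 4 ≡ 0 (mod 2).
  s_3 = 1 + 1 + 1 + 0 + 1 + 1 + 1 + 1 = 7 ≡ 1 (mod 2).
  s_4 = 0 + 1 + 0 + 0 + 0 + 1 + 0 + 1 = 3 ≡ 1 (mod 2).
s = (1, 0, 1, 1)^T — this equals column 11 of H (binary 1011), so error is at position 11.
Correct: flip bit 11 of r = 011101010110011 to get c = 011101010100011.


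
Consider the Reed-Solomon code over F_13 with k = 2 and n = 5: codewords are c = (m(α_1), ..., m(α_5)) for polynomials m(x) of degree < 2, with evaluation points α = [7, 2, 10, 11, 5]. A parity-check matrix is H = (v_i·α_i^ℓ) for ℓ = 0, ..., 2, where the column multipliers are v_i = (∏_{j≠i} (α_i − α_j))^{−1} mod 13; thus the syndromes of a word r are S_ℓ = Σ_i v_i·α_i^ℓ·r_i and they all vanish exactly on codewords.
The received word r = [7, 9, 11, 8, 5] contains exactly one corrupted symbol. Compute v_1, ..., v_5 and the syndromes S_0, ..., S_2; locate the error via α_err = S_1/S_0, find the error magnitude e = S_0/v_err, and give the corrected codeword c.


S = (9, 6, 4), error at position 5, error magnitude e = 5, c = [7, 9, 11, 8, 0].

Step 1: column multipliers v_i = (∏_{j≠i}(α_i − α_j))^{−1} mod 13.
  i = 1 (α = 7): (7−2)(7−10)(7−11)(7−5) = 5·(−3)·(−4)·2 = 120 ≡ 3, so v_1 = 3^{−1} = 9 (mod 13).
  i = 2 (α = 2): (2−7)(2−10)(2−11)(2−5) = (−5)·(−8)·(−9)·(−3) = 1080 ≡ 1, so v_2 = 1^{−1} = 1 (mod 13).
  i = 3 (α = 10): (10−7)(10−2)(10−11)(10−5) = 3·8·(−1)·5 = −120 ≡ 10, so v_3 = 10^{−1} = 4 (mod 13).
  i = 4 (α = 11): (11−7)(11−2)(11−10)(11−5) = 4·9·1·6 = 216 ≡ 8, so v_4 = 8^{−1} = 5 (mod 13).
  i = 5 (α = 5): (5−7)(5−2)(5−10)(5−11) = (−2)·3·(−5)·(−6) = −180 ≡ 2, so v_5 = 2^{−1} = 7 (mod 13).
  v = [9, 1, 4, 5, 7].
Step 2: syndromes of r = [7, 9, 11, 8, 5] (all sums mod 13).
  S_0 = Σ v_i r_i = 9·7 + 1·9 + 4·11 + 5·8 + 7·5 = 191 ≡ 9.
  S_1 = Σ v_i α_i r_i = 9·7·7 + 1·2·9 + 4·10·11 + 5·11·8 + 7·5·5 = 1514 ≡ 6.
  α_i^2 mod 13 = [10, 4, 9, 4, 12].
  S_2 = Σ v_i α_i^2 r_i = 9·10·7 + 1·4·9 + 4·9·11 + 5·4·8 + 7·12·5 = 1642 ≡ 4.
  S = (9, 6, 4) ≠ 0, so r is not a codeword (an error is present).
Step 3: locate the error. For a single error e at position i, S_ℓ = v_i·e·α_i^ℓ, so α_err = S_1/S_0.
  S_0^{−1} = 9^{−1} = 3 (mod 13), so α_err = 6·3 = 18 ≡ 5 = α_5. Error position i = 5.
  Consistency check: S_2/S_1 = 4·11 = 44 ≡ 5 = α_err ✓ (single-error assumption holds).
Step 4: error magnitude e = S_0/v_5 = S_0·∏_{j≠5}(α_5 − α_j) = 9·2 = 18 ≡ 5 (mod 13).
Step 5: correct position 5: c_5 = r_5 − e = 5 − 5 ≡ 0 (mod 13). Hence c = [7, 9, 11, 8, 0].
  Check: interpolating c through the α_i gives m(x) = 2 + 10·x (degree < 2) with m(α_i) = c_i for every i, so c is indeed a codeword.
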